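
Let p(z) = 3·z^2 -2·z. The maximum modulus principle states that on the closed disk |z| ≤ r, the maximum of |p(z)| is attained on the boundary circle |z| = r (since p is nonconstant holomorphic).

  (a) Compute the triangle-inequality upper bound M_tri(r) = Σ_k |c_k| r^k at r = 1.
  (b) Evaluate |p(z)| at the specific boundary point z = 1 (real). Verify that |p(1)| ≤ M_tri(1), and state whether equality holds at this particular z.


Coefficients: c_0 = 0, c_1 = -2, c_2 = 3. Radius r = 1.
Part (a). Triangle bound: M_tri(r) = Σ_k |c_k| r^k
  = |0|·1^0 + |-2|·1^1 + |3|·1^2
  = 0 + 2 + 3 = 5.
This bounds M(r) := max_{|z|=r} |p(z)| from above; equality holds iff all terms c_k z^k can be made to align in phase at a single z on |z|=r.
Part (b). At z = 1 (real, on the circle |z| = r):
  p(1) = (0)·1^0 + (-2)·1^1 + (3)·1^2 = 1.
  |p(1)| = 1.
Check: |p(1)| = 1 ≤ 5 = M_tri(1). ✓ Equality does not hold at z = 1 (the coefficients have mixed signs, so the terms do not all align in phase there).

M_tri(1) = 5; |p(1)| = 1; equality at z=1: no.


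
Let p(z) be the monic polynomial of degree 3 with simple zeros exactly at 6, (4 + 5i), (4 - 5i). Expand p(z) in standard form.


The polynomial is p(z) = ∏_{α ∈ S} (z − α), where S = {6, (4 + 5i), (4 - 5i)}.
Expanding the product yields: p(z) = z^3 -14·z^2 + 89·z -246.
Note conjugate pairs combine to real quadratics: (z − (4+5i))(z − (4−5i)) = z² − 8z + 41.
The resulting polynomial has degree 3 and real coefficients as required.

p(z) = z^3 -14·z^2 + 89·z -246.


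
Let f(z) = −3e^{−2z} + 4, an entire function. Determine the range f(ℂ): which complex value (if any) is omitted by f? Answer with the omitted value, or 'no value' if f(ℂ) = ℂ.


Little Picard bounds the complement of f(ℂ) to at most one point.
e^{−2z} is never zero on ℂ, so -3·e^{−2z} takes every value in ℂ ∖ {0}. Adding 4 shifts the range to ℂ ∖ {4}. Thus f omits exactly the value 4.

Omitted value: 4.


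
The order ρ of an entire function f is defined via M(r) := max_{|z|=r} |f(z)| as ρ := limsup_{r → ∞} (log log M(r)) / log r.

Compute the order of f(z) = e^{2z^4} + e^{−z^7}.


Each summand is entire of order 4 and 7 respectively (as in the single-exponential case). The order of a sum is at most the max of the orders, so ρ ≤ 7. For the lower bound: on |z|=r choose arg z so that -1z^7 is real positive; then |e^{-1z^7}| = e^{1r^7} while |e^{2z^4}| ≤ e^{2r^4} = o(e^{1r^7}). So |f| ≥ e^{1r^7}(1 − o(1)) and ρ ≥ 7. Hence ρ = max(4, 7) = 7.
Therefore ρ = 7.

Order ρ = 7.


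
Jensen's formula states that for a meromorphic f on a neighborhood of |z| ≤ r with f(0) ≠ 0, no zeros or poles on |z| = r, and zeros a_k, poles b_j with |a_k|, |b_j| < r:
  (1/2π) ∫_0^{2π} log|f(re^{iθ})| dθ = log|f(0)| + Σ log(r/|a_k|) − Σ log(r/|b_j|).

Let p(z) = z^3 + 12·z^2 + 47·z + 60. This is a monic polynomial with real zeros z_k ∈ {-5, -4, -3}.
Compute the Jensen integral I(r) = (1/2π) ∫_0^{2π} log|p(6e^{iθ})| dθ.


Zeros: -5, -4, -3; r = 6.
Inside |z| < r: -5, -4, -3. Outside (|z| ≥ r): ∅.
p(0) = 60, so log|p(0)| = log(60) = 4.0943.
Apply Jensen: I(r) = log|p(0)| + Σ_k log(r/|z_k|), summed over zeros inside |z| < r.
  log(r/|z_k|) for z_k = -5: log(6/5) = 0.1823
  log(r/|z_k|) for z_k = -4: log(6/4) = 0.4055
  log(r/|z_k|) for z_k = -3: log(6/3) = 0.6931
Sum over inside zeros: 1.2809.
I(r) = log|p(0)| + (inside sum) = 4.0943 + 1.2809 = 5.3753.
Closed form (all zeros inside, monic): I(r) = n·log(r) = 3·log(6) = 5.3753. ✓

I(r) ≈ 5.3753.


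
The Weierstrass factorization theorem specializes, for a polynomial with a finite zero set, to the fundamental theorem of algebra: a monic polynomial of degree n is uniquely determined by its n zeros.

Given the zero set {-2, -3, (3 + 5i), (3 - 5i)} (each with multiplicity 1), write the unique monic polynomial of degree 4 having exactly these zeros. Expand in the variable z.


The polynomial is p(z) = ∏_{α ∈ S} (z − α), where S = {-2, -3, (3 + 5i), (3 - 5i)}.
Expanding the product yields: p(z) = z^4 -z^3 + 10·z^2 + 134·z + 204.
Note conjugate pairs combine to real quadratics: (z − (3+5i))(z − (3−5i)) = z² − 6z + 34.
The resulting polynomial has degree 4 and real coefficients as required.

p(z) = z^4 -z^3 + 10·z^2 + 134·z + 204.


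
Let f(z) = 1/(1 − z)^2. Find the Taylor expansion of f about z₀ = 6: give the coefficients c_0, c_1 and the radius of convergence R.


Let w = z − z₀, so z = z₀ + w.
Then 1 − z = 1 − (z₀ + w) = (1 − z₀) − w = -5 − w.
f(z) = 1/(-5 − w)^2 = (1/(-5)^2) · (1 − w/(-5))^{−2}.
By the binomial series (1−u)^{−2} = Σ_{n≥0} C(n+1, 1) u^n for |u|<1, with u = w/(-5):
  c_n = C(n+1, 1) / (-5)^(n+2).
  c_0 = 1/(-5)^2 = 1/25.
  c_1 = 2/(-5)^3 = -2/125.
The series is valid for |w/d| < 1, i.e. |z − z₀| < |d|.
Radius of convergence: R = |1 − z₀| = |-5| = 5 (distance from z₀ to the singularity z = 1).

c_0 = 1/25, c_1 = -2/125; R = 5.


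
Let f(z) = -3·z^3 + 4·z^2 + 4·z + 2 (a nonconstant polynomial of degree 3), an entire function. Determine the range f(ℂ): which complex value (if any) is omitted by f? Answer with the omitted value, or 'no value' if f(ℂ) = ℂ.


Little Picard bounds the complement of f(ℂ) to at most one point.
For every w ∈ ℂ, the equation p(z) − w = 0 is a nonconstant polynomial in z and hence has at least one root by the fundamental theorem of algebra. So p is surjective onto ℂ, omitting no value.

Omitted value: no value.


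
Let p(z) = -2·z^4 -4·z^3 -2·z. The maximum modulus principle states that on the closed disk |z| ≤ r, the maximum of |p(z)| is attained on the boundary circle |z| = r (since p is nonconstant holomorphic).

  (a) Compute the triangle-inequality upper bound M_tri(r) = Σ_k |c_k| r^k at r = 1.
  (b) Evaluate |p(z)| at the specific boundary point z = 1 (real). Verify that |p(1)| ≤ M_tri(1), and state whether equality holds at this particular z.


Coefficients: c_0 = 0, c_1 = -2, c_2 = 0, c_3 = -4, c_4 = -2. Radius r = 1.
Part (a). Triangle bound: M_tri(r) = Σ_k |c_k| r^k
  = |0|·1^0 + |-2|·1^1 + |0|·1^2 + |-4|·1^3 + |-2|·1^4
  = 0 + 2 + 0 + 4 + 2 = 8.
This bounds M(r) := max_{|z|=r} |p(z)| from above; equality holds iff all terms c_k z^k can be made to align in phase at a single z on |z|=r.
Part (b). At z = 1 (real, on the circle |z| = r):
  p(1) = (0)·1^0 + (-2)·1^1 + (0)·1^2 + (-4)·1^3 + (-2)·1^4 = -8.
  |p(1)| = 8.
Since all nonzero coefficients share the same sign, |p(1)| = 8 = M_tri(1); the triangle bound is attained at z = 1, so in fact M(r) = 8.

M_tri(1) = 8; |p(1)| = 8; equality at z=1: yes.


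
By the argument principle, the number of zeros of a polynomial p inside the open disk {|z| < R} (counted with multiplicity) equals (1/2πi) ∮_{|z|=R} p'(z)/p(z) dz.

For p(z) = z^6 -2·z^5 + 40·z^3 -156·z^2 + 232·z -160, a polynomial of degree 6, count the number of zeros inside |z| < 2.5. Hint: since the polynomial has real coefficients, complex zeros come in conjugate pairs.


The zeros of p are: (1 + 3i), (1 - 3i), 2, (1 + 1i), (1 - 1i), -4.
Their magnitudes are: 3.162, 3.162, 2, 1.414, 1.414, 4.
Zeros with |z| < R = 2.5: 2, (1 + 1i), (1 - 1i).
Count = 3.
By the argument principle, (1/2πi) ∮_{|z|=R} p'(z)/p(z) dz equals exactly this count.

Number of zeros inside |z| < 2.5: 3.


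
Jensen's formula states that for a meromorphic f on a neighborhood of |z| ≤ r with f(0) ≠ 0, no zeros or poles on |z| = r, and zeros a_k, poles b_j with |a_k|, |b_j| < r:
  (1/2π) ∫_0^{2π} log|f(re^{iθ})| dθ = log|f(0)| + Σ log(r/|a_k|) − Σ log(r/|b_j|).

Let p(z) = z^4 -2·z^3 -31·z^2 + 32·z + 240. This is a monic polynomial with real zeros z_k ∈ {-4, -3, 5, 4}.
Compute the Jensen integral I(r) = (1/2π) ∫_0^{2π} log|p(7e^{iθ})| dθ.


Zeros: -4, -3, 4, 5; r = 7.
Inside |z| < r: -4, -3, 4, 5. Outside (|z| ≥ r): ∅.
p(0) = 240, so log|p(0)| = log(240) = 5.4806.
Apply Jensen: I(r) = log|p(0)| + Σ_k log(r/|z_k|), summed over zeros inside |z| < r.
  log(r/|z_k|) for z_k = -4: log(7/4) = 0.5596
  log(r/|z_k|) for z_k = -3: log(7/3) = 0.8473
  log(r/|z_k|) for z_k = 5: log(7/5) = 0.3365
  log(r/|z_k|) for z_k = 4: log(7/4) = 0.5596
Sum over inside zeros: 2.3030.
I(r) = log|p(0)| + (inside sum) = 5.4806 + 2.3030 = 7.7836.
Closed form (all zeros inside, monic): I(r) = n·log(r) = 4·log(7) = 7.7836. ✓

I(r) ≈ 7.7836.


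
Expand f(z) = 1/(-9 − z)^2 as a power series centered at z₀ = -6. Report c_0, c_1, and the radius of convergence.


Let w = z − z₀, so z = z₀ + w.
Then -9 − z = -9 − (z₀ + w) = (-9 − z₀) − w = -3 − w.
f(z) = 1/(-3 − w)^2 = (1/(-3)^2) · (1 − w/(-3))^{−2}.
By the binomial series (1−u)^{−2} = Σ_{n≥0} C(n+1, 1) u^n for |u|<1, with u = w/(-3):
  c_n = C(n+1, 1) / (-3)^(n+2).
  c_0 = 1/(-3)^2 = 1/9.
  c_1 = 2/(-3)^3 = -2/27.
The series is valid for |w/d| < 1, i.e. |z − z₀| < |d|.
Radius of convergence: R = |-9 − z₀| = |-3| = 3 (distance from z₀ to the singularity z = -9).

c_0 = 1/9, c_1 = -2/27; R = 3.


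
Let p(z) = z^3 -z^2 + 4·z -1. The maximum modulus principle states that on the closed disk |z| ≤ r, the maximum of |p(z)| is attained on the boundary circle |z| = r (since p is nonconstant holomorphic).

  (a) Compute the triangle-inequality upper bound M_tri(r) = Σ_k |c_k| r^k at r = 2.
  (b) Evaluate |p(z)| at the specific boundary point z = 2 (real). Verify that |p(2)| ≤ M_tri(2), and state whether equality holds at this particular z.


Coefficients: c_0 = -1, c_1 = 4, c_2 = -1, c_3 = 1. Radius r = 2.
Part (a). Triangle bound: M_tri(r) = Σ_k |c_k| r^k
  = |-1|·2^0 + |4|·2^1 + |-1|·2^2 + |1|·2^3
  = 1 + 8 + 4 + 8 = 21.
This bounds M(r) := max_{|z|=r} |p(z)| from above; equality holds iff all terms c_k z^k can be made to align in phase at a single z on |z|=r.
Part (b). At z = 2 (real, on the circle |z| = r):
  p(2) = (-1)·2^0 + (4)·2^1 + (-1)·2^2 + (1)·2^3 = 11.
  |p(2)| = 11.
Check: |p(2)| = 11 ≤ 21 = M_tri(2). ✓ Equality does not hold at z = 2 (the coefficients have mixed signs, so the terms do not all align in phase there).

M_tri(2) = 21; |p(2)| = 11; equality at z=2: no.


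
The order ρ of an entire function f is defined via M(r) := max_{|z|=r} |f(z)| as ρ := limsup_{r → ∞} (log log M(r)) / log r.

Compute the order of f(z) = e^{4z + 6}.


|e^{4z + 6}| = e^{Re(4·z) + 6} ≤ e^{4|z|^1 + 6} = e^{4r^1 + 6} on |z| = r, so ρ ≤ 1. Choosing z on |z|=r so that 4·z is real positive (always possible by picking arg z appropriately) gives |f(z)| = e^{4r^1 + 6}, matching the bound. The additive constant 6 does not affect log log M(r) ~ 1·log r. Hence ρ = 1.
Therefore ρ = 1.

Order ρ = 1.


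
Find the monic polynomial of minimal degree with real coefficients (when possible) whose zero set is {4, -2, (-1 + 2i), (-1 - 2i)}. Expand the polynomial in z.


The polynomial is p(z) = ∏_{α ∈ S} (z − α), where S = {4, -2, (-1 + 2i), (-1 - 2i)}.
Expanding the product yields: p(z) = z^4 -7·z^2 -26·z -40.
Note conjugate pairs combine to real quadratics: (z − (-1+2i))(z − (-1−2i)) = z² + 2z + 5.
The resulting polynomial has degree 4 and real coefficients as required.

p(z) = z^4 -7·z^2 -26·z -40.


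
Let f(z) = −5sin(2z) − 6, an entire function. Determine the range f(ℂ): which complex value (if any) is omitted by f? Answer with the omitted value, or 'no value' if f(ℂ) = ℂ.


Little Picard bounds the complement of f(ℂ) to at most one point.
sin is entire and surjective onto ℂ: for every w ∈ ℂ, sin(ζ) = w has a solution ζ ∈ ℂ (e.g., via the complex inverse arcsin). With ζ = 2z this gives z = ζ/(2). Then -5·sin(2z) takes every value in -5·ℂ = ℂ, and adding -6 is a bijection of ℂ. So f is surjective and omits no value. (Note: only on the real line is sin bounded by [−1, 1].)

Omitted value: no value.


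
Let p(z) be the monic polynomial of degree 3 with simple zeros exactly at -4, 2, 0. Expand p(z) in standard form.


The polynomial is p(z) = ∏_{α ∈ S} (z − α), where S = {-4, 2, 0}.
Expanding the product yields: p(z) = z^3 + 2·z^2 -8·z.
The resulting polynomial has degree 3 and real coefficients as required.

p(z) = z^3 + 2·z^2 -8·z.


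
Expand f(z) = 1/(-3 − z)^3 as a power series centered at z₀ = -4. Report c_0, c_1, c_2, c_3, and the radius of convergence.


Let w = z − z₀, so z = z₀ + w.
Then -3 − z = -3 − (z₀ + w) = (-3 − z₀) − w = 1 − w.
f(z) = 1/(1 − w)^3 = (1/(1)^3) · (1 − w/(1))^{−3}.
By the binomial series (1−u)^{−3} = Σ_{n≥0} C(n+2, 2) u^n for |u|<1, with u = w/(1):
  c_n = C(n+2, 2) / (1)^(n+3).
  c_0 = 1/(1)^3 = 1.
  c_1 = 3/(1)^4 = 3.
  c_2 = 6/(1)^5 = 6.
  c_3 = 10/(1)^6 = 10.
The series is valid for |w/d| < 1, i.e. |z − z₀| < |d|.
Radius of convergence: R = |-3 − z₀| = |1| = 1 (distance from z₀ to the singularity z = -3).

c_0 = 1, c_1 = 3, c_2 = 6, c_3 = 10; R = 1.


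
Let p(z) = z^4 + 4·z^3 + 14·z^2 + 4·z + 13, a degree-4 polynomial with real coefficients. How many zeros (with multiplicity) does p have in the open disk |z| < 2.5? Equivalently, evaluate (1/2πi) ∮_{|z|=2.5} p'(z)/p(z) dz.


The zeros of p are: (0 + 1i), (0 - 1i), (-2 + 3i), (-2 - 3i).
Their magnitudes are: 1, 1, 3.606, 3.606.
Zeros with |z| < R = 2.5: (0 + 1i), (0 - 1i).
Count = 2.
By the argument principle, (1/2πi) ∮_{|z|=R} p'(z)/p(z) dz equals exactly this count.

Number of zeros inside |z| < 2.5: 2.


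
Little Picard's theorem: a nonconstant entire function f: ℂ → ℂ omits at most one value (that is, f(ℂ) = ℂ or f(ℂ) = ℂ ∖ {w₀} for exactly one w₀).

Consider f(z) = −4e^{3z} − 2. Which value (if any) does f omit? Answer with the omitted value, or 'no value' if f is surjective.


Little Picard bounds the complement of f(ℂ) to at most one point.
e^{3z} is never zero on ℂ, so -4·e^{3z} takes every value in ℂ ∖ {0}. Adding -2 shifts the range to ℂ ∖ {-2}. Thus f omits exactly the value -2.

Omitted value: -2.


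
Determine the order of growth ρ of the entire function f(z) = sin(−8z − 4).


sin(w) is a linear combination of e^{iw} and e^{−iw} (or e^w, e^{−w} in the hyperbolic case), so |sin(w)| ≤ e^{|w|}. With w = −8z − 4, |w| ≤ 8|z| + 4 = 8r + 4 on |z| = r, giving M(r) ≤ e^{8r + 4}, so ρ ≤ 1. On a suitable ray (z = it for sin/cos; z = t for sinh/cosh, t real → ∞), |sin(−8z − 4)| grows like e^{8|t|}/2, so ρ ≥ 1. Hence ρ = 1.
Therefore ρ = 1.

Order ρ = 1.


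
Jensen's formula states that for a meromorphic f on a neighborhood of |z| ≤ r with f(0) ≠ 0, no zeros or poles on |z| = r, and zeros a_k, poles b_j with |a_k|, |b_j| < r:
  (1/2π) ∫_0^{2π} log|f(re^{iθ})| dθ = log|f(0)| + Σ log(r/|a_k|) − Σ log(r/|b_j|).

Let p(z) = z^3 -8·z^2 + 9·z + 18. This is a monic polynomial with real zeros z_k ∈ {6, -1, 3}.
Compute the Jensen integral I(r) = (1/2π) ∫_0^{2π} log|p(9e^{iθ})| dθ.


Zeros: -1, 3, 6; r = 9.
Inside |z| < r: -1, 3, 6. Outside (|z| ≥ r): ∅.
p(0) = 18, so log|p(0)| = log(18) = 2.8904.
Apply Jensen: I(r) = log|p(0)| + Σ_k log(r/|z_k|), summed over zeros inside |z| < r.
  log(r/|z_k|) for z_k = 6: log(9/6) = 0.4055
  log(r/|z_k|) for z_k = -1: log(9/1) = 2.1972
  log(r/|z_k|) for z_k = 3: log(9/3) = 1.0986
Sum over inside zeros: 3.7013.
I(r) = log|p(0)| + (inside sum) = 2.8904 + 3.7013 = 6.5917.
Closed form (all zeros inside, monic): I(r) = n·log(r) = 3·log(9) = 6.5917. ✓

I(r) ≈ 6.5917.


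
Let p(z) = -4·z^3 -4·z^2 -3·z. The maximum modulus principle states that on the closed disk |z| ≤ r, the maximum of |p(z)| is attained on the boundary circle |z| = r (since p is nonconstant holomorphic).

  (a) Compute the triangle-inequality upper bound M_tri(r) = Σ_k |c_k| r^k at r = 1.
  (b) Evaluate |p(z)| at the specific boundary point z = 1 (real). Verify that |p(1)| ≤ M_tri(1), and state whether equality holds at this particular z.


Coefficients: c_0 = 0, c_1 = -3, c_2 = -4, c_3 = -4. Radius r = 1.
Part (a). Triangle bound: M_tri(r) = Σ_k |c_k| r^k
  = |0|·1^0 + |-3|·1^1 + |-4|·1^2 + |-4|·1^3
  = 0 + 3 + 4 + 4 = 11.
This bounds M(r) := max_{|z|=r} |p(z)| from above; equality holds iff all terms c_k z^k can be made to align in phase at a single z on |z|=r.
Part (b). At z = 1 (real, on the circle |z| = r):
  p(1) = (0)·1^0 + (-3)·1^1 + (-4)·1^2 + (-4)·1^3 = -11.
  |p(1)| = 11.
Since all nonzero coefficients share the same sign, |p(1)| = 11 = M_tri(1); the triangle bound is attained at z = 1, so in fact M(r) = 11.

M_tri(1) = 11; |p(1)| = 11; equality at z=1: yes.


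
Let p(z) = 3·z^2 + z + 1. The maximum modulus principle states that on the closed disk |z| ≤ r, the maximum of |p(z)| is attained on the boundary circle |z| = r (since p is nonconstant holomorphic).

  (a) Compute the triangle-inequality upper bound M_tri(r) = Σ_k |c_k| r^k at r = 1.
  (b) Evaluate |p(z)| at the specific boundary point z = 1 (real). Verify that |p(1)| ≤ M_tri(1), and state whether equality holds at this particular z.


Coefficients: c_0 = 1, c_1 = 1, c_2 = 3. Radius r = 1.
Part (a). Triangle bound: M_tri(r) = Σ_k |c_k| r^k
  = |1|·1^0 + |1|·1^1 + |3|·1^2
  = 1 + 1 + 3 = 5.
This bounds M(r) := max_{|z|=r} |p(z)| from above; equality holds iff all terms c_k z^k can be made to align in phase at a single z on |z|=r.
Part (b). At z = 1 (real, on the circle |z| = r):
  p(1) = (1)·1^0 + (1)·1^1 + (3)·1^2 = 5.
  |p(1)| = 5.
Since all nonzero coefficients share the same sign, |p(1)| = 5 = M_tri(1); the triangle bound is attained at z = 1, so in fact M(r) = 5.

M_tri(1) = 5; |p(1)| = 5; equality at z=1: yes.


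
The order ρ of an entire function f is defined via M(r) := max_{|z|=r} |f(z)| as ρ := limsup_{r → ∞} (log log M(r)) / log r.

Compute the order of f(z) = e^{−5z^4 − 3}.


|e^{−5z^4 − 3}| = e^{Re(-5·z^4) + -3} ≤ e^{5|z|^4 + -3} = e^{5r^4 + -3} on |z| = r, so ρ ≤ 4. Choosing z on |z|=r so that -5·z^4 is real positive (always possible by picking arg z appropriately) gives |f(z)| = e^{5r^4 + -3}, matching the bound. The additive constant -3 does not affect log log M(r) ~ 4·log r. Hence ρ = 4.
Therefore ρ = 4.

Order ρ = 4.


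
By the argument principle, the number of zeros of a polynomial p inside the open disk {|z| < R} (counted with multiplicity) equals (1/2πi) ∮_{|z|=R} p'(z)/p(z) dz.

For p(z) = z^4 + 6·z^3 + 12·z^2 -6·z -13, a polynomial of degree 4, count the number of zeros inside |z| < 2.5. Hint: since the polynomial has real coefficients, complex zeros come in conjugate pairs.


The zeros of p are: -1, 1, (-3 + 2i), (-3 - 2i).
Their magnitudes are: 1, 1, 3.606, 3.606.
Zeros with |z| < R = 2.5: -1, 1.
Count = 2.
By the argument principle, (1/2πi) ∮_{|z|=R} p'(z)/p(z) dz equals exactly this count.

Number of zeros inside |z| < 2.5: 2.


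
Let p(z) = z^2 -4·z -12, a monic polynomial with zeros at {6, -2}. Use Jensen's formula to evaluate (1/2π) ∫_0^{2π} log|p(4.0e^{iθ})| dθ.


Zeros: -2, 6; r = 4.0.
Inside |z| < r: -2. Outside (|z| ≥ r): 6.
p(0) = -12, so log|p(0)| = log(12) = 2.4849.
Apply Jensen: I(r) = log|p(0)| + Σ_k log(r/|z_k|), summed over zeros inside |z| < r.
  log(r/|z_k|) for z_k = -2: log(4.0/2) = 0.6931
  Outside zeros (6) contribute nothing to the Jensen sum.
Sum over inside zeros: 0.6931.
I(r) = log|p(0)| + (inside sum) = 2.4849 + 0.6931 = 3.1781.
Note: since some zeros are outside |z| ≤ r, the simplified n·log(r) form does NOT apply — only the inside zeros contribute.

I(r) ≈ 3.1781.


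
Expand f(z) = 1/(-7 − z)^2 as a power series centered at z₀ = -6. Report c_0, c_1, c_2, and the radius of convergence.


Let w = z − z₀, so z = z₀ + w.
Then -7 − z = -7 − (z₀ + w) = (-7 − z₀) − w = -1 − w.
f(z) = 1/(-1 − w)^2 = (1/(-1)^2) · (1 − w/(-1))^{−2}.
By the binomial series (1−u)^{−2} = Σ_{n≥0} C(n+1, 1) u^n for |u|<1, with u = w/(-1):
  c_n = C(n+1, 1) / (-1)^(n+2).
  c_0 = 1/(-1)^2 = 1.
  c_1 = 2/(-1)^3 = -2.
  c_2 = 3/(-1)^4 = 3.
The series is valid for |w/d| < 1, i.e. |z − z₀| < |d|.
Radius of convergence: R = |-7 − z₀| = |-1| = 1 (distance from z₀ to the singularity z = -7).

c_0 = 1, c_1 = -2, c_2 = 3; R = 1.


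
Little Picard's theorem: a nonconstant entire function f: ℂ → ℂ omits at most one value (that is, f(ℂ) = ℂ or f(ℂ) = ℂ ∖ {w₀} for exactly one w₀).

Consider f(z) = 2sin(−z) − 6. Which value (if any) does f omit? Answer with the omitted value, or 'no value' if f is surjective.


Little Picard bounds the complement of f(ℂ) to at most one point.
sin is entire and surjective onto ℂ: for every w ∈ ℂ, sin(ζ) = w has a solution ζ ∈ ℂ (e.g., via the complex inverse arcsin). With ζ = −z this gives z = ζ/(-1). Then 2·sin(−z) takes every value in 2·ℂ = ℂ, and adding -6 is a bijection of ℂ. So f is surjective and omits no value. (Note: only on the real line is sin bounded by [−1, 1].)

Omitted value: no value.


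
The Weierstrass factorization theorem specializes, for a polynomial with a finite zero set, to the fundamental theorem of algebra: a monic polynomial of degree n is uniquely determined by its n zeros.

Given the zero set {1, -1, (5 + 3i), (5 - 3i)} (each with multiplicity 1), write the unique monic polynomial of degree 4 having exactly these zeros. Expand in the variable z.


The polynomial is p(z) = ∏_{α ∈ S} (z − α), where S = {1, -1, (5 + 3i), (5 - 3i)}.
Expanding the product yields: p(z) = z^4 -10·z^3 + 33·z^2 + 10·z -34.
Note conjugate pairs combine to real quadratics: (z − (5+3i))(z − (5−3i)) = z² − 10z + 34.
The resulting polynomial has degree 4 and real coefficients as required.

p(z) = z^4 -10·z^3 + 33·z^2 + 10·z -34.


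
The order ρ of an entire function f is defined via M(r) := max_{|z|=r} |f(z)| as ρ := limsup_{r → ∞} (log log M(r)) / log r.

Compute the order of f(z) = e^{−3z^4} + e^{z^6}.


Each summand is entire of order 4 and 6 respectively (as in the single-exponential case). The order of a sum is at most the max of the orders, so ρ ≤ 6. For the lower bound: on |z|=r choose arg z so that 1z^6 is real positive; then |e^{1z^6}| = e^{1r^6} while |e^{-3z^4}| ≤ e^{3r^4} = o(e^{1r^6}). So |f| ≥ e^{1r^6}(1 − o(1)) and ρ ≥ 6. Hence ρ = max(4, 6) = 6.
Therefore ρ = 6.

Order ρ = 6.


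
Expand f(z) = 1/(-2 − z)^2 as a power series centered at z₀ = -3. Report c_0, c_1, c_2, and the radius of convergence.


Let w = z − z₀, so z = z₀ + w.
Then -2 − z = -2 − (z₀ + w) = (-2 − z₀) − w = 1 − w.
f(z) = 1/(1 − w)^2 = (1/(1)^2) · (1 − w/(1))^{−2}.
By the binomial series (1−u)^{−2} = Σ_{n≥0} C(n+1, 1) u^n for |u|<1, with u = w/(1):
  c_n = C(n+1, 1) / (1)^(n+2).
  c_0 = 1/(1)^2 = 1.
  c_1 = 2/(1)^3 = 2.
  c_2 = 3/(1)^4 = 3.
The series is valid for |w/d| < 1, i.e. |z − z₀| < |d|.
Radius of convergence: R = |-2 − z₀| = |1| = 1 (distance from z₀ to the singularity z = -2).

c_0 = 1, c_1 = 2, c_2 = 3; R = 1.


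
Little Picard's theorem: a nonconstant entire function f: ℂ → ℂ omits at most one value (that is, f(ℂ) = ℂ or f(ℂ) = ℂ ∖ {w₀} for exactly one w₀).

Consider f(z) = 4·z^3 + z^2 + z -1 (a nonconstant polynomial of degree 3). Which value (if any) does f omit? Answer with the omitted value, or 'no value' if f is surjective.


Little Picard bounds the complement of f(ℂ) to at most one point.
For every w ∈ ℂ, the equation p(z) − w = 0 is a nonconstant polynomial in z and hence has at least one root by the fundamental theorem of algebra. So p is surjective onto ℂ, omitting no value.

Omitted value: no value.


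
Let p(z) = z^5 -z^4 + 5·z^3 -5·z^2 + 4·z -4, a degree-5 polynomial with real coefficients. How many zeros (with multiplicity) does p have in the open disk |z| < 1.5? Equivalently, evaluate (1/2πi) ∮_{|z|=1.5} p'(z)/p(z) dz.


The zeros of p are: (0 + 1i), (0 - 1i), (0 + 2i), (0 - 2i), 1.
Their magnitudes are: 1, 1, 2, 2, 1.
Zeros with |z| < R = 1.5: (0 + 1i), (0 - 1i), 1.
Count = 3.
By the argument principle, (1/2πi) ∮_{|z|=R} p'(z)/p(z) dz equals exactly this count.

Number of zeros inside |z| < 1.5: 3.


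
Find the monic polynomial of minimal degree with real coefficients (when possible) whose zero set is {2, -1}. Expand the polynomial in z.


The polynomial is p(z) = ∏_{α ∈ S} (z − α), where S = {2, -1}.
Expanding the product yields: p(z) = z^2 -z -2.
The resulting polynomial has degree 2 and real coefficients as required.

p(z) = z^2 -z -2.


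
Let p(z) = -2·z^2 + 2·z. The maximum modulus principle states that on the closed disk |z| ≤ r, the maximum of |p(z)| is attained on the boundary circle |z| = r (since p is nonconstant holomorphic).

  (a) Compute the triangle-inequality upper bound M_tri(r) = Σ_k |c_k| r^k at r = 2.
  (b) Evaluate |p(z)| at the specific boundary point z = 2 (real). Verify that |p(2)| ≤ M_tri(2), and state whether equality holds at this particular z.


Coefficients: c_0 = 0, c_1 = 2, c_2 = -2. Radius r = 2.
Part (a). Triangle bound: M_tri(r) = Σ_k |c_k| r^k
  = |0|·2^0 + |2|·2^1 + |-2|·2^2
  = 0 + 4 + 8 = 12.
This bounds M(r) := max_{|z|=r} |p(z)| from above; equality holds iff all terms c_k z^k can be made to align in phase at a single z on |z|=r.
Part (b). At z = 2 (real, on the circle |z| = r):
  p(2) = (0)·2^0 + (2)·2^1 + (-2)·2^2 = -4.
  |p(2)| = 4.
Check: |p(2)| = 4 ≤ 12 = M_tri(2). ✓ Equality does not hold at z = 2 (the coefficients have mixed signs, so the terms do not all align in phase there).

M_tri(2) = 12; |p(2)| = 4; equality at z=2: no.


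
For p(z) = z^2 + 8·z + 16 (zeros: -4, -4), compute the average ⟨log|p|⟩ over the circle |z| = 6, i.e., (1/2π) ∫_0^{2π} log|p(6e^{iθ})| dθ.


Zeros: -4, -4; r = 6.
Inside |z| < r: -4, -4. Outside (|z| ≥ r): ∅.
p(0) = 16, so log|p(0)| = log(16) = 2.7726.
Apply Jensen: I(r) = log|p(0)| + Σ_k log(r/|z_k|), summed over zeros inside |z| < r.
  log(r/|z_k|) for z_k = -4: log(6/4) = 0.4055
  log(r/|z_k|) for z_k = -4: log(6/4) = 0.4055
Sum over inside zeros: 0.8109.
I(r) = log|p(0)| + (inside sum) = 2.7726 + 0.8109 = 3.5835.
Closed form (all zeros inside, monic): I(r) = n·log(r) = 2·log(6) = 3.5835. ✓

I(r) ≈ 3.5835.


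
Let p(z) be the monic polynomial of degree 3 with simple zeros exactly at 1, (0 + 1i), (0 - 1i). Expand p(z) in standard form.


The polynomial is p(z) = ∏_{α ∈ S} (z − α), where S = {1, (0 + 1i), (0 - 1i)}.
Expanding the product yields: p(z) = z^3 -z^2 + z -1.
Note conjugate pairs combine to real quadratics: (z − (0+1i))(z − (0−1i)) = z² + 1.
The resulting polynomial has degree 3 and real coefficients as required.

p(z) = z^3 -z^2 + z -1.


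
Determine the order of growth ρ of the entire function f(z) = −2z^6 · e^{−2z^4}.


M(r) = max_{|z|=r} |-2|·|z|^6·|e^{−2z^4}| = 2·r^6 · e^{2r^4} (the factors attain their maxima compatibly on |z|=r). Then log M(r) = log 2 + 6·log r + 2r^4, dominated by the last term, so log log M(r) ~ 4·log r. The polynomial factor -2z^6 contributes only a log r term and does not affect the order. ρ = 4.
Therefore ρ = 4.

Order ρ = 4.


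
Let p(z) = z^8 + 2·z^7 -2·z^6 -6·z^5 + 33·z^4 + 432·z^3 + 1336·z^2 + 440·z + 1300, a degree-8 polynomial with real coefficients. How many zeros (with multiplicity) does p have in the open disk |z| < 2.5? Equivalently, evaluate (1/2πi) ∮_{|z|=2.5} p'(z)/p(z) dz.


The zeros of p are: (0 + 1i), (0 - 1i), (-1 + 3i), (-1 - 3i), (3 + 2i), (3 - 2i), (-3 + 1i), (-3 - 1i).
Their magnitudes are: 1, 1, 3.162, 3.162, 3.606, 3.606, 3.162, 3.162.
Zeros with |z| < R = 2.5: (0 + 1i), (0 - 1i).
Count = 2.
By the argument principle, (1/2πi) ∮_{|z|=R} p'(z)/p(z) dz equals exactly this count.

Number of zeros inside |z| < 2.5: 2.


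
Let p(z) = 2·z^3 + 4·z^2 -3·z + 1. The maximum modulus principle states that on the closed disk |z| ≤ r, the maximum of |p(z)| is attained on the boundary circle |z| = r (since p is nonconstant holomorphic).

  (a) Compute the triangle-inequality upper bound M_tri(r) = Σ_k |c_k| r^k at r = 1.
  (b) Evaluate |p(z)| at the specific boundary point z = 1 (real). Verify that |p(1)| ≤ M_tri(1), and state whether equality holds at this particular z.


Coefficients: c_0 = 1, c_1 = -3, c_2 = 4, c_3 = 2. Radius r = 1.
Part (a). Triangle bound: M_tri(r) = Σ_k |c_k| r^k
  = |1|·1^0 + |-3|·1^1 + |4|·1^2 + |2|·1^3
  = 1 + 3 + 4 + 2 = 10.
This bounds M(r) := max_{|z|=r} |p(z)| from above; equality holds iff all terms c_k z^k can be made to align in phase at a single z on |z|=r.
Part (b). At z = 1 (real, on the circle |z| = r):
  p(1) = (1)·1^0 + (-3)·1^1 + (4)·1^2 + (2)·1^3 = 4.
  |p(1)| = 4.
Check: |p(1)| = 4 ≤ 10 = M_tri(1). ✓ Equality does not hold at z = 1 (the coefficients have mixed signs, so the terms do not all align in phase there).

M_tri(1) = 10; |p(1)| = 4; equality at z=1: no.


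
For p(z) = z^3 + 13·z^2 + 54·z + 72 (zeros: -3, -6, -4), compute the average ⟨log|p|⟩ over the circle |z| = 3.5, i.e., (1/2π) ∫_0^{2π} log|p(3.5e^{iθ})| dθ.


Zeros: -6, -4, -3; r = 3.5.
Inside |z| < r: -3. Outside (|z| ≥ r): -6, -4.
p(0) = 72, so log|p(0)| = log(72) = 4.2767.
Apply Jensen: I(r) = log|p(0)| + Σ_k log(r/|z_k|), summed over zeros inside |z| < r.
  log(r/|z_k|) for z_k = -3: log(3.5/3) = 0.1542
  Outside zeros (-6, -4) contribute nothing to the Jensen sum.
Sum over inside zeros: 0.1542.
I(r) = log|p(0)| + (inside sum) = 4.2767 + 0.1542 = 4.4308.
Note: since some zeros are outside |z| ≤ r, the simplified n·log(r) form does NOT apply — only the inside zeros contribute.

I(r) ≈ 4.4308.


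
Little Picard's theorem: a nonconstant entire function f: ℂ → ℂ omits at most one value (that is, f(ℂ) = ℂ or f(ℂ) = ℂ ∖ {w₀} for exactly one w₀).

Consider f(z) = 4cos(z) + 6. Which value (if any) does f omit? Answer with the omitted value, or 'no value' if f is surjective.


Little Picard bounds the complement of f(ℂ) to at most one point.
cos is entire and surjective onto ℂ: for every w ∈ ℂ, cos(ζ) = w has a solution ζ ∈ ℂ (e.g., via the complex inverse arccos). With ζ = z this gives z = ζ/(1). Then 4·cos(z) takes every value in 4·ℂ = ℂ, and adding 6 is a bijection of ℂ. So f is surjective and omits no value. (Note: only on the real line is cos bounded by [−1, 1].)

Omitted value: no value.


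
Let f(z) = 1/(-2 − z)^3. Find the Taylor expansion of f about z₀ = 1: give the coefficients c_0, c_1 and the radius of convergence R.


Let w = z − z₀, so z = z₀ + w.
Then -2 − z = -2 − (z₀ + w) = (-2 − z₀) − w = -3 − w.
f(z) = 1/(-3 − w)^3 = (1/(-3)^3) · (1 − w/(-3))^{−3}.
By the binomial series (1−u)^{−3} = Σ_{n≥0} C(n+2, 2) u^n for |u|<1, with u = w/(-3):
  c_n = C(n+2, 2) / (-3)^(n+3).
  c_0 = 1/(-3)^3 = -1/27.
  c_1 = 3/(-3)^4 = 1/27.
The series is valid for |w/d| < 1, i.e. |z − z₀| < |d|.
Radius of convergence: R = |-2 − z₀| = |-3| = 3 (distance from z₀ to the singularity z = -2).

c_0 = -1/27, c_1 = 1/27; R = 3.


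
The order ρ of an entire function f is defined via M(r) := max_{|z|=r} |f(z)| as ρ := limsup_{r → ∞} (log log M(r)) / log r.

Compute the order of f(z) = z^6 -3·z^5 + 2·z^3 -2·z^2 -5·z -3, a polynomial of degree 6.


|f(z)| ≤ Σ|c_k|·r^k = O(r^6) as r → ∞. Polynomial growth is O(e^{r^ε}) for every ε > 0 (since r^6/e^{r^ε} → 0), so ρ ≤ ε for all ε > 0, i.e. ρ = 0. Every nonconstant polynomial has order 0.
Therefore ρ = 0.

Order ρ = 0.


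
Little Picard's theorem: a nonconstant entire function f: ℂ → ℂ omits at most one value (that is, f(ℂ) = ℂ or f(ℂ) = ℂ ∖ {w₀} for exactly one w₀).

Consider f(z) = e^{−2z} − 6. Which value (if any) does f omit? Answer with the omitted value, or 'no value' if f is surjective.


Little Picard bounds the complement of f(ℂ) to at most one point.
e^{−2z} is never zero on ℂ, so 1·e^{−2z} takes every value in ℂ ∖ {0}. Adding -6 shifts the range to ℂ ∖ {-6}. Thus f omits exactly the value -6.

Omitted value: -6.


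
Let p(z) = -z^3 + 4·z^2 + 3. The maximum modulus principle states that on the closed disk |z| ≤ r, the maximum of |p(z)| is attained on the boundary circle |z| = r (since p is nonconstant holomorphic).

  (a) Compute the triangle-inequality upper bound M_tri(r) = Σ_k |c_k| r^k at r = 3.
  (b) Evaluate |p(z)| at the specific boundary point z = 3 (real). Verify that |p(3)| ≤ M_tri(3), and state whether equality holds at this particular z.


Coefficients: c_0 = 3, c_1 = 0, c_2 = 4, c_3 = -1. Radius r = 3.
Part (a). Triangle bound: M_tri(r) = Σ_k |c_k| r^k
  = |3|·3^0 + |0|·3^1 + |4|·3^2 + |-1|·3^3
  = 3 + 0 + 36 + 27 = 66.
This bounds M(r) := max_{|z|=r} |p(z)| from above; equality holds iff all terms c_k z^k can be made to align in phase at a single z on |z|=r.
Part (b). At z = 3 (real, on the circle |z| = r):
  p(3) = (3)·3^0 + (0)·3^1 + (4)·3^2 + (-1)·3^3 = 12.
  |p(3)| = 12.
Check: |p(3)| = 12 ≤ 66 = M_tri(3). ✓ Equality does not hold at z = 3 (the coefficients have mixed signs, so the terms do not all align in phase there).

M_tri(3) = 66; |p(3)| = 12; equality at z=3: no.


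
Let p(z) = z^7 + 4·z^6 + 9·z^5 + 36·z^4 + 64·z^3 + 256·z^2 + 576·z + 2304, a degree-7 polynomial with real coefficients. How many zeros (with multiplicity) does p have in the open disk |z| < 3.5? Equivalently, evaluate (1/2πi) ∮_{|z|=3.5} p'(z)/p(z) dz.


The zeros of p are: (2 + 2i), (2 - 2i), (-2 + 2i), (-2 - 2i), (0 + 3i), (0 - 3i), -4.
Their magnitudes are: 2.828, 2.828, 2.828, 2.828, 3, 3, 4.
Zeros with |z| < R = 3.5: (2 + 2i), (2 - 2i), (-2 + 2i), (-2 - 2i), (0 + 3i), (0 - 3i).
Count = 6.
By the argument principle, (1/2πi) ∮_{|z|=R} p'(z)/p(z) dz equals exactly this count.

Number of zeros inside |z| < 3.5: 6.


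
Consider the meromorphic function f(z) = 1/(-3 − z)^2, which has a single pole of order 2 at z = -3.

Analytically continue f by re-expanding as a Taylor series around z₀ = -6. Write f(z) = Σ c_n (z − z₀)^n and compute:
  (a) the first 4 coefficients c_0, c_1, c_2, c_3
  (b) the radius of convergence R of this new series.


Let w = z − z₀, so z = z₀ + w.
Then -3 − z = -3 − (z₀ + w) = (-3 − z₀) − w = 3 − w.
f(z) = 1/(3 − w)^2 = (1/(3)^2) · (1 − w/(3))^{−2}.
By the binomial series (1−u)^{−2} = Σ_{n≥0} C(n+1, 1) u^n for |u|<1, with u = w/(3):
  c_n = C(n+1, 1) / (3)^(n+2).
  c_0 = 1/(3)^2 = 1/9.
  c_1 = 2/(3)^3 = 2/27.
  c_2 = 3/(3)^4 = 1/27.
  c_3 = 4/(3)^5 = 4/243.
The series is valid for |w/d| < 1, i.e. |z − z₀| < |d|.
Radius of convergence: R = |-3 − z₀| = |3| = 3 (distance from z₀ to the singularity z = -3).

c_0 = 1/9, c_1 = 2/27, c_2 = 1/27, c_3 = 4/243; R = 3.


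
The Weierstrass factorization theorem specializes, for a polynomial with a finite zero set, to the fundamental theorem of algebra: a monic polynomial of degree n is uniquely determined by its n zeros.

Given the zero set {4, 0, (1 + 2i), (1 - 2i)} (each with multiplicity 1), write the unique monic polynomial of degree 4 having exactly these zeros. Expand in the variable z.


The polynomial is p(z) = ∏_{α ∈ S} (z − α), where S = {4, 0, (1 + 2i), (1 - 2i)}.
Expanding the product yields: p(z) = z^4 -6·z^3 + 13·z^2 -20·z.
Note conjugate pairs combine to real quadratics: (z − (1+2i))(z − (1−2i)) = z² − 2z + 5.
The resulting polynomial has degree 4 and real coefficients as required.

p(z) = z^4 -6·z^3 + 13·z^2 -20·z.


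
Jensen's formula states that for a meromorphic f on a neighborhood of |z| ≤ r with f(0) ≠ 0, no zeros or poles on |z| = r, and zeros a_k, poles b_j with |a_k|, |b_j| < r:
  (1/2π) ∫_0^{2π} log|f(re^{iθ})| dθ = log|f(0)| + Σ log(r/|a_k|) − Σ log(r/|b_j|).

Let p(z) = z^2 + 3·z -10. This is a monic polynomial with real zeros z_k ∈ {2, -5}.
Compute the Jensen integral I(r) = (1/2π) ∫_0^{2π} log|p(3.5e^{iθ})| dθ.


Zeros: -5, 2; r = 3.5.
Inside |z| < r: 2. Outside (|z| ≥ r): -5.
p(0) = -10, so log|p(0)| = log(10) = 2.3026.
Apply Jensen: I(r) = log|p(0)| + Σ_k log(r/|z_k|), summed over zeros inside |z| < r.
  log(r/|z_k|) for z_k = 2: log(3.5/2) = 0.5596
  Outside zeros (-5) contribute nothing to the Jensen sum.
Sum over inside zeros: 0.5596.
I(r) = log|p(0)| + (inside sum) = 2.3026 + 0.5596 = 2.8622.
Note: since some zeros are outside |z| ≤ r, the simplified n·log(r) form does NOT apply — only the inside zeros contribute.

I(r) ≈ 2.8622.


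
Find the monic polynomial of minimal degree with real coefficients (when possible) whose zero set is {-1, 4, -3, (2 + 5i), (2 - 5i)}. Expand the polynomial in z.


The polynomial is p(z) = ∏_{α ∈ S} (z − α), where S = {-1, 4, -3, (2 + 5i), (2 - 5i)}.
Expanding the product yields: p(z) = z^5 -4·z^4 + 16·z^3 + 40·z^2 -329·z -348.
Note conjugate pairs combine to real quadratics: (z − (2+5i))(z − (2−5i)) = z² − 4z + 29.
The resulting polynomial has degree 5 and real coefficients as required.

p(z) = z^5 -4·z^4 + 16·z^3 + 40·z^2 -329·z -348.


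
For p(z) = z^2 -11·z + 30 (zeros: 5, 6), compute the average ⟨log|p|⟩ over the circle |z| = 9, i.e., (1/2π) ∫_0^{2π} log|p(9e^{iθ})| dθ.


Zeros: 5, 6; r = 9.
Inside |z| < r: 5, 6. Outside (|z| ≥ r): ∅.
p(0) = 30, so log|p(0)| = log(30) = 3.4012.
Apply Jensen: I(r) = log|p(0)| + Σ_k log(r/|z_k|), summed over zeros inside |z| < r.
  log(r/|z_k|) for z_k = 5: log(9/5) = 0.5878
  log(r/|z_k|) for z_k = 6: log(9/6) = 0.4055
Sum over inside zeros: 0.9933.
I(r) = log|p(0)| + (inside sum) = 3.4012 + 0.9933 = 4.3944.
Closed form (all zeros inside, monic): I(r) = n·log(r) = 2·log(9) = 4.3944. ✓

I(r) ≈ 4.3944.


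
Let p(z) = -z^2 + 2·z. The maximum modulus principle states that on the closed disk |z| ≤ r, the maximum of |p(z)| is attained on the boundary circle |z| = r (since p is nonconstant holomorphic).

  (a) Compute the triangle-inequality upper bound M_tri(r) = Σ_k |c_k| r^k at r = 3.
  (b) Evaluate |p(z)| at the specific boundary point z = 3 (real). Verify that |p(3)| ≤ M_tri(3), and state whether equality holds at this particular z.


Coefficients: c_0 = 0, c_1 = 2, c_2 = -1. Radius r = 3.
Part (a). Triangle bound: M_tri(r) = Σ_k |c_k| r^k
  = |0|·3^0 + |2|·3^1 + |-1|·3^2
  = 0 + 6 + 9 = 15.
This bounds M(r) := max_{|z|=r} |p(z)| from above; equality holds iff all terms c_k z^k can be made to align in phase at a single z on |z|=r.
Part (b). At z = 3 (real, on the circle |z| = r):
  p(3) = (0)·3^0 + (2)·3^1 + (-1)·3^2 = -3.
  |p(3)| = 3.
Check: |p(3)| = 3 ≤ 15 = M_tri(3). ✓ Equality does not hold at z = 3 (the coefficients have mixed signs, so the terms do not all align in phase there).

M_tri(3) = 15; |p(3)| = 3; equality at z=3: no.


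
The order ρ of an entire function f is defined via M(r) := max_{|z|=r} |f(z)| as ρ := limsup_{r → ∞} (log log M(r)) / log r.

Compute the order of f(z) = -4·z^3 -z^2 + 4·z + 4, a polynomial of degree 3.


|f(z)| ≤ Σ|c_k|·r^k = O(r^3) as r → ∞. Polynomial growth is O(e^{r^ε}) for every ε > 0 (since r^3/e^{r^ε} → 0), so ρ ≤ ε for all ε > 0, i.e. ρ = 0. Every nonconstant polynomial has order 0.
Therefore ρ = 0.

Order ρ = 0.


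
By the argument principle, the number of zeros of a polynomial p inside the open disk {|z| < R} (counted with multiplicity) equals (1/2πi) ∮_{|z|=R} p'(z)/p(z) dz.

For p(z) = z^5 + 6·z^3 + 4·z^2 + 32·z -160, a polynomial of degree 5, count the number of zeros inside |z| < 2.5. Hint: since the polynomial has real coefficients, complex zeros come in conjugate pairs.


The zeros of p are: (1 + 3i), (1 - 3i), (-2 + 2i), (-2 - 2i), 2.
Their magnitudes are: 3.162, 3.162, 2.828, 2.828, 2.
Zeros with |z| < R = 2.5: 2.
Count = 1.
By the argument principle, (1/2πi) ∮_{|z|=R} p'(z)/p(z) dz equals exactly this count.

Number of zeros inside |z| < 2.5: 1.


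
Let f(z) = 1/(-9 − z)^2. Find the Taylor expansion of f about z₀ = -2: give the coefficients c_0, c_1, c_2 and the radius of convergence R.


Let w = z − z₀, so z = z₀ + w.
Then -9 − z = -9 − (z₀ + w) = (-9 − z₀) − w = -7 − w.
f(z) = 1/(-7 − w)^2 = (1/(-7)^2) · (1 − w/(-7))^{−2}.
By the binomial series (1−u)^{−2} = Σ_{n≥0} C(n+1, 1) u^n for |u|<1, with u = w/(-7):
  c_n = C(n+1, 1) / (-7)^(n+2).
  c_0 = 1/(-7)^2 = 1/49.
  c_1 = 2/(-7)^3 = -2/343.
  c_2 = 3/(-7)^4 = 3/2401.
The series is valid for |w/d| < 1, i.e. |z − z₀| < |d|.
Radius of convergence: R = |-9 − z₀| = |-7| = 7 (distance from z₀ to the singularity z = -9).

c_0 = 1/49, c_1 = -2/343, c_2 = 3/2401; R = 7.
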